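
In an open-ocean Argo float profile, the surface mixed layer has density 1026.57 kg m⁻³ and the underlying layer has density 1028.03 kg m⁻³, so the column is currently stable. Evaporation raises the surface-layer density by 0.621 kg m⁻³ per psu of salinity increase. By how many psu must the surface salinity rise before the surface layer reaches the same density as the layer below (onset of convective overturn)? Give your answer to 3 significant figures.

2.35 psu

Density deficit of the surface layer: 1028.03 − 1026.57 = 1.46 kg m⁻³.
Required change = 1.46 / 0.621 = 2.35 psu.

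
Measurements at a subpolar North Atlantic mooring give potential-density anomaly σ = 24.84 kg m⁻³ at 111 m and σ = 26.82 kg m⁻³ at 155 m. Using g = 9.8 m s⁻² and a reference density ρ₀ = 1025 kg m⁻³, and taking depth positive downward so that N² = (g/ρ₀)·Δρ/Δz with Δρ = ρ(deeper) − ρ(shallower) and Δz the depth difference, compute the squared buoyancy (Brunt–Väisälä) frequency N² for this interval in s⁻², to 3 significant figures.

Δρ = 1026.82 − 1024.84 = 1.98 kg m⁻³ over Δz = 155 − 111 = 44 m.
N² = (9.8/1025) × (1.98/44) = 4.3024 × 10⁻⁴ s⁻² ≈ 4.30 × 10⁻⁴ s⁻².

4.30 × 10⁻⁴ s⁻²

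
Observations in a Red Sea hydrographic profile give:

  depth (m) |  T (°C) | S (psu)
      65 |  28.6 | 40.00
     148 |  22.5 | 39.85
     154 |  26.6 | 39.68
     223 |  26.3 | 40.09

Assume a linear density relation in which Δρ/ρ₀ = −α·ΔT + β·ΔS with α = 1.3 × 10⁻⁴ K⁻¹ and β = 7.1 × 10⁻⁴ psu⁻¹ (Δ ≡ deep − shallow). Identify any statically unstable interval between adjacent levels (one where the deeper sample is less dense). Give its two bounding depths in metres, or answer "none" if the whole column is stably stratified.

148–154 m

Evaluate Δρ/ρ₀ = −αΔT + βΔS across each adjacent pair:
  65–148 m: −αΔT+βΔS = −(1.3 × 10⁻⁴)(-6.1)+(7.1 × 10⁻⁴)(-0.15) = 6.9 × 10⁻⁴ → stable
  148–154 m: −αΔT+βΔS = −(1.3 × 10⁻⁴)(+4.1)+(7.1 × 10⁻⁴)(-0.17) = -6.5 × 10⁻⁴ → UNSTABLE
  154–223 m: −αΔT+βΔS = −(1.3 × 10⁻⁴)(-0.3)+(7.1 × 10⁻⁴)(+0.41) = 3.3 × 10⁻⁴ → stable
The 148–154 m interval has Δρ < 0: lighter water underlies denser water.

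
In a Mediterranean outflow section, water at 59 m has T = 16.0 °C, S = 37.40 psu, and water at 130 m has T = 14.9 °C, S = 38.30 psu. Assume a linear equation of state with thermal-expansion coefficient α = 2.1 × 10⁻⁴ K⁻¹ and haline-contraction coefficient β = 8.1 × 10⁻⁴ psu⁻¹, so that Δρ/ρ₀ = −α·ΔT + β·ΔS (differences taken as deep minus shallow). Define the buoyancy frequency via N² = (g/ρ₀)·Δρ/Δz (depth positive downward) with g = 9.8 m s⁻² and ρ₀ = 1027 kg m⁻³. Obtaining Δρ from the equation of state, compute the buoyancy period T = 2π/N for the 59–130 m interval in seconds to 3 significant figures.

ΔT = -1.1 K, ΔS = +0.90 psu (deep − shallow).
Δρ/ρ₀ = −αΔT + βΔS = 2.31 × 10⁻⁴ + 7.29 × 10⁻⁴ = 9.60 × 10⁻⁴, so Δρ ≈ 0.9859 kg m⁻³.
N² = (g/ρ₀)·Δρ/Δz = g·(Δρ/ρ₀)/Δz = 9.8 × 9.60 × 10⁻⁴ / 71 = 1.3251 × 10⁻⁴ s⁻².
N = √(1.3251 × 10⁻⁴) = 0.011511 rad s⁻¹ → T = 2π/N = 545.84 s ≈ 546 s.

546 s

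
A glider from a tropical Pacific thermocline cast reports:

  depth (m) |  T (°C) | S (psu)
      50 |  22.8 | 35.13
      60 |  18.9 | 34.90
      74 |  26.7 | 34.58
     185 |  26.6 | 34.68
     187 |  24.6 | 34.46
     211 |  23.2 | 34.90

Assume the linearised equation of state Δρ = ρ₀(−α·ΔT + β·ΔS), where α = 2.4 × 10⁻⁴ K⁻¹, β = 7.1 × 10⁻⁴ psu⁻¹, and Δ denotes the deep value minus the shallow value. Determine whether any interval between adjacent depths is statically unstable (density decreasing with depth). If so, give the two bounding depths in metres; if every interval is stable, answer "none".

60–74 m

Evaluate Δρ/ρ₀ = −αΔT + βΔS across each adjacent pair:
  50–60 m: −αΔT+βΔS = −(2.4 × 10⁻⁴)(-3.9)+(7.1 × 10⁻⁴)(-0.23) = 7.7 × 10⁻⁴ → stable
  60–74 m: −αΔT+βΔS = −(2.4 × 10⁻⁴)(+7.8)+(7.1 × 10⁻⁴)(-0.32) = -2.1 × 10⁻³ → UNSTABLE
  74–185 m: −αΔT+βΔS = −(2.4 × 10⁻⁴)(-0.1)+(7.1 × 10⁻⁴)(+0.10) = 9.5 × 10⁻⁵ → stable
  185–187 m: −αΔT+βΔS = −(2.4 × 10⁻⁴)(-2.0)+(7.1 × 10⁻⁴)(-0.22) = 3.2 × 10⁻⁴ → stable
  187–211 m: −αΔT+βΔS = −(2.4 × 10⁻⁴)(-1.4)+(7.1 × 10⁻⁴)(+0.44) = 6.5 × 10⁻⁴ → stable
The 60–74 m interval has Δρ < 0: lighter water underlies denser water.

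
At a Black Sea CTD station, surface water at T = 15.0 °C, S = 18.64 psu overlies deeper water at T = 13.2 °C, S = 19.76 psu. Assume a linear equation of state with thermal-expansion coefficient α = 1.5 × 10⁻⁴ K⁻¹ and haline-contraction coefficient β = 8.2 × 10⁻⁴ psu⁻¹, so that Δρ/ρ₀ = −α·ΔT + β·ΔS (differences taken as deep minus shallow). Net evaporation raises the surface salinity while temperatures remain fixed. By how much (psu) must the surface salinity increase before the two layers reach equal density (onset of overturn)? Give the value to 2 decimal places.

1.45 psu

Neutral buoyancy requires −α(T_deep − T_surf) + β(S_deep − S_surf′) = 0.
S_surf′ = S_deep − (α/β)·ΔT = 19.76 − (1.5 × 10⁻⁴/8.2 × 10⁻⁴)·(-1.8) = 20.0893 psu.
Increase required: 20.0893 − 18.64 = 1.4493 psu.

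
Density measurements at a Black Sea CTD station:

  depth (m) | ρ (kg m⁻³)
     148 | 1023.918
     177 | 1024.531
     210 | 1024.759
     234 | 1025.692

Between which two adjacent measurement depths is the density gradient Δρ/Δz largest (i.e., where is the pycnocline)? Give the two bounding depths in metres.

Compute the density gradient over each adjacent pair:
  148–177 m: Δρ/Δz = 0.613/29 = 0.021 kg m⁻⁴
  177–210 m: Δρ/Δz = 0.228/33 = 6.9 × 10⁻³ kg m⁻⁴
  210–234 m: Δρ/Δz = 0.933/24 = 0.039 kg m⁻⁴
The largest gradient is in the 210–234 m interval — the pycnocline.

210–234 m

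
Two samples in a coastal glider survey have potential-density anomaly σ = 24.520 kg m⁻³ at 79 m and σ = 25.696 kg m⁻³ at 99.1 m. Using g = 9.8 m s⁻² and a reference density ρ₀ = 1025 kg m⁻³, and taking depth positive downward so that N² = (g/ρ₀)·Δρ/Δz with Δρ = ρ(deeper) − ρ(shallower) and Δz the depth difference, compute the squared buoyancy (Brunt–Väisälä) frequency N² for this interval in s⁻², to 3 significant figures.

Δρ = 1025.696 − 1024.520 = 1.176 kg m⁻³ over Δz = 99.1 − 79 = 20.1 m.
N² = (9.8/1025) × (1.176/20.1) = 5.5939 × 10⁻⁴ s⁻² ≈ 5.59 × 10⁻⁴ s⁻².

5.59 × 10⁻⁴ s⁻²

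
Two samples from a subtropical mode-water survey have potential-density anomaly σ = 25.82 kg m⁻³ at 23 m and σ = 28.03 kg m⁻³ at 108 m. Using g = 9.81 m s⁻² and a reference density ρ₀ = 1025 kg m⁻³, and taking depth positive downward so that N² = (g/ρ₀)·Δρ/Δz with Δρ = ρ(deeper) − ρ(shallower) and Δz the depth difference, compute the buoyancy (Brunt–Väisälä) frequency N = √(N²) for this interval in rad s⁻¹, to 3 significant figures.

Δρ = 1028.03 − 1025.82 = 2.21 kg m⁻³ over Δz = 108 − 23 = 85 m.
N² = (9.81/1025) × (2.21/85) = 2.4884 × 10⁻⁴ s⁻².
N = √(2.4884 × 10⁻⁴) = 0.015775 rad s⁻¹ ≈ 0.0158 rad s⁻¹.
N² > 0, so the interval is statically stable.

0.0158 rad s⁻¹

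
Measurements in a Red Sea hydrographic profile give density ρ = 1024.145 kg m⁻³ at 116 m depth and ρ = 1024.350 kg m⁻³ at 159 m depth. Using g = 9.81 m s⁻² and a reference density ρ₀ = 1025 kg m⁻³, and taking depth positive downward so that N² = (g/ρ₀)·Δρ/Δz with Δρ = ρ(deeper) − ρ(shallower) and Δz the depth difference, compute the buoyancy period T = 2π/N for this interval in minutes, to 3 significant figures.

15.5 min

Δρ = 1024.350 − 1024.145 = 0.205 kg m⁻³ over Δz = 159 − 116 = 43 m.
N² = (9.81/1025) × (0.205/43) = 4.5628 × 10⁻⁵ s⁻².
N = √(4.5628 × 10⁻⁵) = 6.7549 × 10⁻³ rad s⁻¹, so T = 2π/N = 930.17 s = 15.503 min ≈ 15.5 min.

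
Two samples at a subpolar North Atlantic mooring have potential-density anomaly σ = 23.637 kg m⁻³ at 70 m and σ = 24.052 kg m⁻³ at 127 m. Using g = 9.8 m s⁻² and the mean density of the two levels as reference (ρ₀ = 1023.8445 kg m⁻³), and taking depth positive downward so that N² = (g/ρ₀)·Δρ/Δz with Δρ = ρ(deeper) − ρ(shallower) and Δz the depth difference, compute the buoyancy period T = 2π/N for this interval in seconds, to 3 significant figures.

Δρ = 1024.052 − 1023.637 = 0.415 kg m⁻³ over Δz = 127 − 70 = 57 m.
N² = (9.8/1023.8445) × (0.415/57) = 6.9689 × 10⁻⁵ s⁻².
N = √(6.9689 × 10⁻⁵) = 8.3480 × 10⁻³ rad s⁻¹, so T = 2π/N = 752.66 s ≈ 753 s.

753 s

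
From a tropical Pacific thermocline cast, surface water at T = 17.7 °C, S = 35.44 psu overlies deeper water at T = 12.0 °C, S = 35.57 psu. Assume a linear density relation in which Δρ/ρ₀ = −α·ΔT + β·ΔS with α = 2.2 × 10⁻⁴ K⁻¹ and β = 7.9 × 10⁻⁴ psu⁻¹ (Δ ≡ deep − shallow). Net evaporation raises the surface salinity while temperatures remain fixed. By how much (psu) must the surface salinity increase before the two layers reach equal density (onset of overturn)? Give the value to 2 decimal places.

1.72 psu

Neutral buoyancy requires −α(T_deep − T_surf) + β(S_deep − S_surf′) = 0.
S_surf′ = S_deep − (α/β)·ΔT = 35.57 − (2.2 × 10⁻⁴/7.9 × 10⁻⁴)·(-5.7) = 37.1573 psu.
Increase required: 37.1573 − 35.44 = 1.7173 psu.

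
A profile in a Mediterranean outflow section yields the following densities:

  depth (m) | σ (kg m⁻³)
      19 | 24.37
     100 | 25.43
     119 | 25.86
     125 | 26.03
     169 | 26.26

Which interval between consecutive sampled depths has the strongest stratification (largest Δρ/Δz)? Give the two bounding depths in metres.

Compute the density gradient over each adjacent pair:
  19–100 m: Δρ/Δz = 1.06/81 = 0.013 kg m⁻⁴
  100–119 m: Δρ/Δz = 0.43/19 = 0.023 kg m⁻⁴
  119–125 m: Δρ/Δz = 0.17/6 = 0.028 kg m⁻⁴
  125–169 m: Δρ/Δz = 0.23/44 = 5.2 × 10⁻³ kg m⁻⁴
The largest gradient is in the 119–125 m interval — the pycnocline.

119–125 m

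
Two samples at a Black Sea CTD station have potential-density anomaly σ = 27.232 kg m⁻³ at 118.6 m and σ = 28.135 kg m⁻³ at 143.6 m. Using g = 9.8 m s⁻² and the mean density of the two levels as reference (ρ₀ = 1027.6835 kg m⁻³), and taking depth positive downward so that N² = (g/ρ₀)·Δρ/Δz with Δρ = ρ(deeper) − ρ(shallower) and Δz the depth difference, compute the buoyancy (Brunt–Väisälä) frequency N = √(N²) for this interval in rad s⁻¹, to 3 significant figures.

Δρ = 1028.135 − 1027.232 = 0.903 kg m⁻³ over Δz = 143.6 − 118.6 = 25 m.
N² = (9.8/1027.6835) × (0.903/25) = 3.4444 × 10⁻⁴ s⁻².
N = √(3.4444 × 10⁻⁴) = 0.018559 rad s⁻¹ ≈ 0.0186 rad s⁻¹.

0.0186 rad s⁻¹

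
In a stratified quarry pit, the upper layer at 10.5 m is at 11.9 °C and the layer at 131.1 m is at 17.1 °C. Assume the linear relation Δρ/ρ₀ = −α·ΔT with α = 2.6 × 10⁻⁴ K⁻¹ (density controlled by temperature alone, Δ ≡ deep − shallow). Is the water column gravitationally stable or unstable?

ΔT = 17.1 − 11.9 = +5.2 K, so Δρ/ρ₀ = −αΔT = -1.352 × 10⁻³.
Δρ/ρ₀ < 0, so Δρ < 0: deeper water is lighter → statically unstable; the column would overturn.

unstable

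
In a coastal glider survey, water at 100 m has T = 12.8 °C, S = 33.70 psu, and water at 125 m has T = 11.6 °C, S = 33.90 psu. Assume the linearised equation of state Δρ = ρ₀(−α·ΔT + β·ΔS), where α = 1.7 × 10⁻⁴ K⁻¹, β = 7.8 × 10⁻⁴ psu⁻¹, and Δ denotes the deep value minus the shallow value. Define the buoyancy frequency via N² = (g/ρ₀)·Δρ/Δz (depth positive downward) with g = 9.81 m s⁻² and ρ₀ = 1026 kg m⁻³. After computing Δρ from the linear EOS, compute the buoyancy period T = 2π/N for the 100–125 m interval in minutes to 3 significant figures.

ΔT = -1.2 K, ΔS = +0.20 psu (deep − shallow).
Δρ/ρ₀ = −αΔT + βΔS = 2.04 × 10⁻⁴ + 1.56 × 10⁻⁴ = 3.60 × 10⁻⁴, so Δρ ≈ 0.3694 kg m⁻³.
N² = (g/ρ₀)·Δρ/Δz = g·(Δρ/ρ₀)/Δz = 9.81 × 3.60 × 10⁻⁴ / 25 = 1.4126 × 10⁻⁴ s⁻².
N = √(1.4126 × 10⁻⁴) = 0.011885 rad s⁻¹ → T = 2π/N = 528.67 s = 8.8112 min ≈ 8.81 min.

8.81 min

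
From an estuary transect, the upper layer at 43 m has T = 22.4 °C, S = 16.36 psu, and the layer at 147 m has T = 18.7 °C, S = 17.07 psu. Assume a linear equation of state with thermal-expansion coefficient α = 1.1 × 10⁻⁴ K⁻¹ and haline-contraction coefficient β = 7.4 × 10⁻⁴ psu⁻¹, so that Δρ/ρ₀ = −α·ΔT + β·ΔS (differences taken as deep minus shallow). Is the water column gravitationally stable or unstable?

stable

ΔT = 18.7 − 22.4 = -3.7 K and ΔS = 17.07 − 16.36 = +0.71 psu (deep − shallow).
−αΔT = 4.07 × 10⁻⁴; βΔS = 5.254 × 10⁻⁴; sum Δρ/ρ₀ = 9.324 × 10⁻⁴.
Δρ/ρ₀ > 0, so Δρ > 0: deeper water is denser → statically stable.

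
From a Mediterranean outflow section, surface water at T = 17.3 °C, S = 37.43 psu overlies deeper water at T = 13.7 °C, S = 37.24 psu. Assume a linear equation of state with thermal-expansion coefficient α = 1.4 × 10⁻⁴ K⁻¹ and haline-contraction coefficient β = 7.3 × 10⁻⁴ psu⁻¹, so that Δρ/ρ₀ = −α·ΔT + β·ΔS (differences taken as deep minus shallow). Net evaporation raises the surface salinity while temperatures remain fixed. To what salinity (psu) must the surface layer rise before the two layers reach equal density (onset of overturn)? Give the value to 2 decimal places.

Neutral buoyancy requires −α(T_deep − T_surf) + β(S_deep − S_surf′) = 0.
S_surf′ = S_deep − (α/β)·ΔT = 37.24 − (1.4 × 10⁻⁴/7.3 × 10⁻⁴)·(-3.6) = 37.9304 psu.
Increase required: 37.9304 − 37.43 = 0.5004 psu.

37.93 psu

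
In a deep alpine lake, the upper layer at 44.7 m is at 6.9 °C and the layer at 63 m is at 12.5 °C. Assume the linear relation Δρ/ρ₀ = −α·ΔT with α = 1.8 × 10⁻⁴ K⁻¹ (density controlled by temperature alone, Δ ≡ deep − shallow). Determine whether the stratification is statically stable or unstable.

unstable

ΔT = 12.5 − 6.9 = +5.6 K, so Δρ/ρ₀ = −αΔT = -1.008 × 10⁻³.
Δρ/ρ₀ < 0, so Δρ < 0: deeper water is lighter → statically unstable; the column would overturn.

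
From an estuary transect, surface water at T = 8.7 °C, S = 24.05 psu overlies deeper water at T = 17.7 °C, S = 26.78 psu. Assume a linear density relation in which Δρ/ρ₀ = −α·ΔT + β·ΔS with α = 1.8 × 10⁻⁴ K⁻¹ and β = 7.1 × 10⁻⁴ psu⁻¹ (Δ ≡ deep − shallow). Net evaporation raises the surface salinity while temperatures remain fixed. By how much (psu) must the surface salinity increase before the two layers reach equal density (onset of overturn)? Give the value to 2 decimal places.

0.45 psu

Neutral buoyancy requires −α(T_deep − T_surf) + β(S_deep − S_surf′) = 0.
S_surf′ = S_deep − (α/β)·ΔT = 26.78 − (1.8 × 10⁻⁴/7.1 × 10⁻⁴)·(+9.0) = 24.4983 psu.
Increase required: 24.4983 − 24.05 = 0.4483 psu.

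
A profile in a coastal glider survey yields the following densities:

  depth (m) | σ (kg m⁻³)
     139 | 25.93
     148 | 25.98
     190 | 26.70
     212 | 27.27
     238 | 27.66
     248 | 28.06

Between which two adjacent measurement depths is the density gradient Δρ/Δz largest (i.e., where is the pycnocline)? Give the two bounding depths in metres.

Compute the density gradient over each adjacent pair:
  139–148 m: Δρ/Δz = 0.05/9 = 5.6 × 10⁻³ kg m⁻⁴
  148–190 m: Δρ/Δz = 0.72/42 = 0.017 kg m⁻⁴
  190–212 m: Δρ/Δz = 0.57/22 = 0.026 kg m⁻⁴
  212–238 m: Δρ/Δz = 0.39/26 = 0.015 kg m⁻⁴
  238–248 m: Δρ/Δz = 0.40/10 = 0.040 kg m⁻⁴
The largest gradient is in the 238–248 m interval — the pycnocline.

238–248 m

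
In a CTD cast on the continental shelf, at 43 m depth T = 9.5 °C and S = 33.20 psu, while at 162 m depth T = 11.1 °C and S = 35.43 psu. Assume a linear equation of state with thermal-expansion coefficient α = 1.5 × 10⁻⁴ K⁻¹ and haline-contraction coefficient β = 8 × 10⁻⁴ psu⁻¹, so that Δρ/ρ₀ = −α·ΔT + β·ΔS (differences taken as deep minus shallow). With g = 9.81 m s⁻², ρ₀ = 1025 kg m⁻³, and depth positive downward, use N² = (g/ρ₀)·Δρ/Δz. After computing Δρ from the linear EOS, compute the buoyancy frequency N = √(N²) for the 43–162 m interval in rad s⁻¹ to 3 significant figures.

ΔT = +1.6 K, ΔS = +2.23 psu (deep − shallow).
Δρ/ρ₀ = −αΔT + βΔS = -2.40 × 10⁻⁴ + 1.784 × 10⁻³ = 1.544 × 10⁻³, so Δρ ≈ 1.583 kg m⁻³.
N² = (g/ρ₀)·Δρ/Δz = g·(Δρ/ρ₀)/Δz = 9.81 × 1.544 × 10⁻³ / 119 = 1.2728 × 10⁻⁴ s⁻².
N = √(1.2728 × 10⁻⁴) = 0.011282 rad s⁻¹ ≈ 0.0113 rad s⁻¹.

0.0113 rad s⁻¹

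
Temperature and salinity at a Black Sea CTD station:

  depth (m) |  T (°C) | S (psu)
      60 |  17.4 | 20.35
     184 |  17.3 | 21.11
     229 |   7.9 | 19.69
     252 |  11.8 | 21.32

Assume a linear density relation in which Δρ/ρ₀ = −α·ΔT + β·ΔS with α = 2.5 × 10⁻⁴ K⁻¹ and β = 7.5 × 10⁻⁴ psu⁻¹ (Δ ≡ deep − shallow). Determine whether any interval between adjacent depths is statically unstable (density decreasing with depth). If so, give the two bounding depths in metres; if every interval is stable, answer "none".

none

Evaluate Δρ/ρ₀ = −αΔT + βΔS across each adjacent pair:
  60–184 m: −αΔT+βΔS = −(2.5 × 10⁻⁴)(-0.1)+(7.5 × 10⁻⁴)(+0.76) = 5.9 × 10⁻⁴ → stable
  184–229 m: −αΔT+βΔS = −(2.5 × 10⁻⁴)(-9.4)+(7.5 × 10⁻⁴)(-1.42) = 1.3 × 10⁻³ → stable
  229–252 m: −αΔT+βΔS = −(2.5 × 10⁻⁴)(+3.9)+(7.5 × 10⁻⁴)(+1.63) = 2.5 × 10⁻⁴ → stable
Every interval has Δρ > 0: the column is stably stratified throughout.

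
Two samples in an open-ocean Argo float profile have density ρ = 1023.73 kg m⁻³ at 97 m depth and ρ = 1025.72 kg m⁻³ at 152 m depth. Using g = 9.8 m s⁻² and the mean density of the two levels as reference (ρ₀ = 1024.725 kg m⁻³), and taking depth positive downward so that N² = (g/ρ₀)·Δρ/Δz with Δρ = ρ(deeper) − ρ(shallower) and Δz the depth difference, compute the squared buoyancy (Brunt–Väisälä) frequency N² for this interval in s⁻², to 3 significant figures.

Δρ = 1025.72 − 1023.73 = 1.99 kg m⁻³ over Δz = 152 − 97 = 55 m.
N² = (9.8/1024.725) × (1.99/55) = 3.4603 × 10⁻⁴ s⁻² ≈ 3.46 × 10⁻⁴ s⁻².
N² > 0, so the interval is statically stable.

3.46 × 10⁻⁴ s⁻²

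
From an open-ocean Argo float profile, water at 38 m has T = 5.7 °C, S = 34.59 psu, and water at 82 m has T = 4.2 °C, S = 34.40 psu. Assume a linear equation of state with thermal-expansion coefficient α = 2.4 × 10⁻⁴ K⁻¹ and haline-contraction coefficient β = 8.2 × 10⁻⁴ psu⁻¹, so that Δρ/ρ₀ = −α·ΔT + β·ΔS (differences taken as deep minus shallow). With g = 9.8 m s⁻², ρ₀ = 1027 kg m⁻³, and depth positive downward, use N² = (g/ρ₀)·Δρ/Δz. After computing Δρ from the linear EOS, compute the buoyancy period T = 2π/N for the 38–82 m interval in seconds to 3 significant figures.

ΔT = -1.5 K, ΔS = -0.19 psu (deep − shallow).
Δρ/ρ₀ = −αΔT + βΔS = 3.60 × 10⁻⁴ − 1.558 × 10⁻⁴ = 2.042 × 10⁻⁴, so Δρ ≈ 0.2097 kg m⁻³.
N² = (g/ρ₀)·Δρ/Δz = g·(Δρ/ρ₀)/Δz = 9.8 × 2.042 × 10⁻⁴ / 44 = 4.5481 × 10⁻⁵ s⁻².
N = √(4.5481 × 10⁻⁵) = 6.7440 × 10⁻³ rad s⁻¹ → T = 2π/N = 931.67 s ≈ 932 s.

932 s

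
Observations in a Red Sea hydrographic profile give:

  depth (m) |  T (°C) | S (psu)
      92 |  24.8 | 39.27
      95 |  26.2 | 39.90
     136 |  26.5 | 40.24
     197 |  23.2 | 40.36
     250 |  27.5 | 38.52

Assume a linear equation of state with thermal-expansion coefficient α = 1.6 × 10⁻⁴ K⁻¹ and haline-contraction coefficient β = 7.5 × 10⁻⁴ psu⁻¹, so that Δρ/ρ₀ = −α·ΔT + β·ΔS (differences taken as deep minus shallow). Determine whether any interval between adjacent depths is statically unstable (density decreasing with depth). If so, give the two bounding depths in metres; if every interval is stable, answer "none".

Evaluate Δρ/ρ₀ = −αΔT + βΔS across each adjacent pair:
  92–95 m: −αΔT+βΔS = −(1.6 × 10⁻⁴)(+1.4)+(7.5 × 10⁻⁴)(+0.63) = 2.5 × 10⁻⁴ → stable
  95–136 m: −αΔT+βΔS = −(1.6 × 10⁻⁴)(+0.3)+(7.5 × 10⁻⁴)(+0.34) = 2.1 × 10⁻⁴ → stable
  136–197 m: −αΔT+βΔS = −(1.6 × 10⁻⁴)(-3.3)+(7.5 × 10⁻⁴)(+0.12) = 6.2 × 10⁻⁴ → stable
  197–250 m: −αΔT+βΔS = −(1.6 × 10⁻⁴)(+4.3)+(7.5 × 10⁻⁴)(-1.84) = -2.1 × 10⁻³ → UNSTABLE
The 197–250 m interval has Δρ < 0: lighter water underlies denser water.

197–250 m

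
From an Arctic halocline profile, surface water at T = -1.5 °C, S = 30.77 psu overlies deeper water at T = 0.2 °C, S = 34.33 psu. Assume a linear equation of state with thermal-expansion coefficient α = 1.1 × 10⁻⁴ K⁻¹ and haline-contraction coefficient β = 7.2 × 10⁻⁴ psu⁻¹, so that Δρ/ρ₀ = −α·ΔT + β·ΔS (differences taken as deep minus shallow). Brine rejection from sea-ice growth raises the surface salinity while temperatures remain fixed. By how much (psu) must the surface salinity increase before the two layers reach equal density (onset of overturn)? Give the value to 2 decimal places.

3.30 psu

Neutral buoyancy requires −α(T_deep − T_surf) + β(S_deep − S_surf′) = 0.
S_surf′ = S_deep − (α/β)·ΔT = 34.33 − (1.1 × 10⁻⁴/7.2 × 10⁻⁴)·(+1.7) = 34.0703 psu.
Increase required: 34.0703 − 30.77 = 3.3003 psu.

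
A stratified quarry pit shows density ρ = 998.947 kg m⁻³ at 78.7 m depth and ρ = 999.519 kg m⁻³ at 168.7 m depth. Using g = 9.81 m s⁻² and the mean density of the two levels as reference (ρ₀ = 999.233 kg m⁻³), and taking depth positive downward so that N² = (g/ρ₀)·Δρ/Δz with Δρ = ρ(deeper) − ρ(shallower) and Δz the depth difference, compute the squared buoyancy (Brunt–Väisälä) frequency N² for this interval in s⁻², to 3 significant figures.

Δρ = 999.519 − 998.947 = 0.572 kg m⁻³ over Δz = 168.7 − 78.7 = 90 m.
N² = (9.81/999.233) × (0.572/90) = 6.2396 × 10⁻⁵ s⁻² ≈ 6.24 × 10⁻⁵ s⁻².

6.24 × 10⁻⁵ s⁻²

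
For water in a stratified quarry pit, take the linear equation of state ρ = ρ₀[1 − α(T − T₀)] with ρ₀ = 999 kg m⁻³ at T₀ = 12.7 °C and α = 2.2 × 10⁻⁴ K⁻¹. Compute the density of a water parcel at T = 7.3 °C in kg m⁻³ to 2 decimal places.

1000.19 kg m⁻³

T − T₀ = -5.4 K.
Bracket = 1 − α·(-5.4) = 1 + (1.188 × 10⁻³) = 1.0011880.
ρ = 999 × 1.0011880 = 1000.19 kg m⁻³.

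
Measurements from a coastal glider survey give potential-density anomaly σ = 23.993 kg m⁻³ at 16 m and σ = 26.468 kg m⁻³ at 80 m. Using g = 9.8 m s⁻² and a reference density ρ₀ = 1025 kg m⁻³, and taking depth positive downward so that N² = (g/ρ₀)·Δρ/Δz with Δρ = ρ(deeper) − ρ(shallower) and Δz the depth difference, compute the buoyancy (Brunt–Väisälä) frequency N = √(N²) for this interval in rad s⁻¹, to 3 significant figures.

Δρ = 1026.468 − 1023.993 = 2.475 kg m⁻³ over Δz = 80 − 16 = 64 m.
N² = (9.8/1025) × (2.475/64) = 3.6974 × 10⁻⁴ s⁻².
N = √(3.6974 × 10⁻⁴) = 0.019229 rad s⁻¹ ≈ 0.0192 rad s⁻¹.

0.0192 rad s⁻¹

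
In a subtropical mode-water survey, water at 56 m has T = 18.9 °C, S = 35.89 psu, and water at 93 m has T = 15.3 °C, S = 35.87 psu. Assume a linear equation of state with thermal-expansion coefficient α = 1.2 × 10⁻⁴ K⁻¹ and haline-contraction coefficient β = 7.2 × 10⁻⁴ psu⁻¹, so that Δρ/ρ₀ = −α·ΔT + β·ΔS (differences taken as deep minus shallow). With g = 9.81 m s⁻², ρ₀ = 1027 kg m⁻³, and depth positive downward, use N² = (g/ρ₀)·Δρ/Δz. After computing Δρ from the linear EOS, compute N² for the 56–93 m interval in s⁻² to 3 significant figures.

1.11 × 10⁻⁴ s⁻²

ΔT = -3.6 K, ΔS = -0.02 psu (deep − shallow).
Δρ/ρ₀ = −αΔT + βΔS = 4.32 × 10⁻⁴ − 1.44 × 10⁻⁵ = 4.176 × 10⁻⁴, so Δρ ≈ 0.4289 kg m⁻³.
N² = (g/ρ₀)·Δρ/Δz = g·(Δρ/ρ₀)/Δz = 9.81 × 4.176 × 10⁻⁴ / 37 = 1.1072 × 10⁻⁴ s⁻² ≈ 1.11 × 10⁻⁴ s⁻².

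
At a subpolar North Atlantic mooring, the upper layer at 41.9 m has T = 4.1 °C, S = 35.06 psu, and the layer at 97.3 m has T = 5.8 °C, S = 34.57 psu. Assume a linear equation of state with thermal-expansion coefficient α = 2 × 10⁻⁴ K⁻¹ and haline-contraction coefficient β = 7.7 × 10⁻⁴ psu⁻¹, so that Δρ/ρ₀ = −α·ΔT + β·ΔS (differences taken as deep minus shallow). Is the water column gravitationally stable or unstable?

ΔT = 5.8 − 4.1 = +1.7 K and ΔS = 34.57 − 35.06 = -0.49 psu (deep − shallow).
−αΔT = -3.40 × 10⁻⁴; βΔS = -3.773 × 10⁻⁴; sum Δρ/ρ₀ = -7.173 × 10⁻⁴.
Δρ/ρ₀ < 0, so Δρ < 0: deeper water is lighter → statically unstable; the column would overturn.

unstable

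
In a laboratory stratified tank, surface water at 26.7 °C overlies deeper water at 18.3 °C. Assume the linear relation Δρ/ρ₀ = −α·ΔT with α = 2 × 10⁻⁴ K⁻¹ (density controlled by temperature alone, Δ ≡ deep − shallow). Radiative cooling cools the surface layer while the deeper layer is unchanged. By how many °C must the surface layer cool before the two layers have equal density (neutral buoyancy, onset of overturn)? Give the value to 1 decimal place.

8.4 °C

With temperature the only control, equal density requires T_surf′ = T_deep.
T_surf′ = 18.3 °C.
Cooling required: 26.7 − 18.3 = 8.4 °C.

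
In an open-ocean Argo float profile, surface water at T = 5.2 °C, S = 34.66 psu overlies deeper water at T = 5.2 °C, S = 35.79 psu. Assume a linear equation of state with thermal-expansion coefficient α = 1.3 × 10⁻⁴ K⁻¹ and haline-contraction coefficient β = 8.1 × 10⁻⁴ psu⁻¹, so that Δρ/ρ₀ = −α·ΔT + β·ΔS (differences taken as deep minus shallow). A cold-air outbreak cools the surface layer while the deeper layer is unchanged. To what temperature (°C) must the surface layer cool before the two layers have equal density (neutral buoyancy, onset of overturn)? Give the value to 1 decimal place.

-1.8 °C

Neutral buoyancy requires Δρ = 0, i.e. −α(T_deep − T_surf′) + β(S_deep − S_surf) = 0.
T_surf′ = T_deep − (β/α)·ΔS = 5.2 − (8.1 × 10⁻⁴/1.3 × 10⁻⁴)·(+1.13) = -1.841 °C.
Cooling required: 5.2 − (-1.841) = 7.041 °C.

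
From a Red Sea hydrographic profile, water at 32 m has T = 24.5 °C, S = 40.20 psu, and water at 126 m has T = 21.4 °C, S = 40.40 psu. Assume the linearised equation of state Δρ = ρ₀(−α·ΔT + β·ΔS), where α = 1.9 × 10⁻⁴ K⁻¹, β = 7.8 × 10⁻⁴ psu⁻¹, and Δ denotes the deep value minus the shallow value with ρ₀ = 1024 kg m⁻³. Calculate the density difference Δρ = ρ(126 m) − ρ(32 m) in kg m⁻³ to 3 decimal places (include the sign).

ΔT = -3.1 K, ΔS = +0.20 psu (deep − shallow).
Δρ/ρ₀ = −(1.9 × 10⁻⁴)(-3.1) + (7.8 × 10⁻⁴)(+0.20) = 7.45 × 10⁻⁴.
Δρ = 1024 × (7.45 × 10⁻⁴) = +0.763 kg m⁻³.
Positive Δρ: denser below, stable.

+0.763 kg m⁻³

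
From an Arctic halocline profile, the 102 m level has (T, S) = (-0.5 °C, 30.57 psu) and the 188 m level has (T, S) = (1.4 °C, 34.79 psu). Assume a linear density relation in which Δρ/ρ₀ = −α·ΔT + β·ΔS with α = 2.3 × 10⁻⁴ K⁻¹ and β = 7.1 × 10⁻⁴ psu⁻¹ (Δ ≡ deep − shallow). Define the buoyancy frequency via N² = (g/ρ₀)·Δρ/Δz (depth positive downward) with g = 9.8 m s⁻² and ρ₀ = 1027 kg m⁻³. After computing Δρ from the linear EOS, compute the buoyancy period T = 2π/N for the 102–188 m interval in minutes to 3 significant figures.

ΔT = +1.9 K, ΔS = +4.22 psu (deep − shallow).
Δρ/ρ₀ = −αΔT + βΔS = -4.37 × 10⁻⁴ + 2.9962 × 10⁻³ = 2.5592 × 10⁻³, so Δρ ≈ 2.628 kg m⁻³.
N² = (g/ρ₀)·Δρ/Δz = g·(Δρ/ρ₀)/Δz = 9.8 × 2.5592 × 10⁻³ / 86 = 2.9163 × 10⁻⁴ s⁻².
N = √(2.9163 × 10⁻⁴) = 0.017077 rad s⁻¹ → T = 2π/N = 367.93 s = 6.1322 min ≈ 6.13 min.

6.13 min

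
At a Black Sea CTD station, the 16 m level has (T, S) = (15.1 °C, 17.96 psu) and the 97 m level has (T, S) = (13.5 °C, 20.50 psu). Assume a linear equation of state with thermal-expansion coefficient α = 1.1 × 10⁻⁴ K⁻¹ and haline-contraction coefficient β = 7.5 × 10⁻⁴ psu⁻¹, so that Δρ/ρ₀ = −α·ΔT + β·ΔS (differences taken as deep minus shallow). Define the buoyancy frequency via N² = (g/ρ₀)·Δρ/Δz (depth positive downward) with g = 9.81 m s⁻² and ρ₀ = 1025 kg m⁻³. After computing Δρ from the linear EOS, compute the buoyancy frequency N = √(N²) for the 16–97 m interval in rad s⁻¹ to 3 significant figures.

0.0159 rad s⁻¹

ΔT = -1.6 K, ΔS = +2.54 psu (deep − shallow).
Δρ/ρ₀ = −αΔT + βΔS = 1.76 × 10⁻⁴ + 1.905 × 10⁻³ = 2.081 × 10⁻³, so Δρ ≈ 2.133 kg m⁻³.
N² = (g/ρ₀)·Δρ/Δz = g·(Δρ/ρ₀)/Δz = 9.81 × 2.081 × 10⁻³ / 81 = 2.5203 × 10⁻⁴ s⁻².
N = √(2.5203 × 10⁻⁴) = 0.015875 rad s⁻¹ ≈ 0.0159 rad s⁻¹.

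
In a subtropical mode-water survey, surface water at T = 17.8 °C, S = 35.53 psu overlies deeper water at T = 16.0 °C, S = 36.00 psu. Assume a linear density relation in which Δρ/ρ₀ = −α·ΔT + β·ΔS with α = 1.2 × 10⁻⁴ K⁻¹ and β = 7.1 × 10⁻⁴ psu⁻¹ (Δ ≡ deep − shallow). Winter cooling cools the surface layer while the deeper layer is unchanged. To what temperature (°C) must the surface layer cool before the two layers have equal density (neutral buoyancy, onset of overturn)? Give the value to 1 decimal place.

13.2 °C

Neutral buoyancy requires Δρ = 0, i.e. −α(T_deep − T_surf′) + β(S_deep − S_surf) = 0.
T_surf′ = T_deep − (β/α)·ΔS = 16.0 − (7.1 × 10⁻⁴/1.2 × 10⁻⁴)·(+0.47) = 13.219 °C.
Cooling required: 17.8 − (13.219) = 4.581 °C.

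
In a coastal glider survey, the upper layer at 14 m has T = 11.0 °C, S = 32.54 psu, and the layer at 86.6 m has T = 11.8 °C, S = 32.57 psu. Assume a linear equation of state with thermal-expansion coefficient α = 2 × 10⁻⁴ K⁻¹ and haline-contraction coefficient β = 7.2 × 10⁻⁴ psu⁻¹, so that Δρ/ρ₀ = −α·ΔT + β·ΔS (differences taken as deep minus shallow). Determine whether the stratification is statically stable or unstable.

ΔT = 11.8 − 11.0 = +0.8 K and ΔS = 32.57 − 32.54 = +0.03 psu (deep − shallow).
−αΔT = -1.60 × 10⁻⁴; βΔS = 2.16 × 10⁻⁵; sum Δρ/ρ₀ = -1.384 × 10⁻⁴.
Δρ/ρ₀ < 0, so Δρ < 0: deeper water is lighter → statically unstable; the column would overturn.

unstable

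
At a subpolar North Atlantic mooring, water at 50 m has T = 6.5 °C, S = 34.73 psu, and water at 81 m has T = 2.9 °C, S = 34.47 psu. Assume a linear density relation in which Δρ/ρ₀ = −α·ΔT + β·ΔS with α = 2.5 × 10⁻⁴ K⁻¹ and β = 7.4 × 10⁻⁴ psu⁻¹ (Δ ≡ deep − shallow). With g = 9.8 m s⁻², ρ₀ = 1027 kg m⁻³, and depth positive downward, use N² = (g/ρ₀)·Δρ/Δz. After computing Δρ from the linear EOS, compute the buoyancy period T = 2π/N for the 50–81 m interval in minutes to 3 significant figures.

7.00 min

ΔT = -3.6 K, ΔS = -0.26 psu (deep − shallow).
Δρ/ρ₀ = −αΔT + βΔS = 9.00 × 10⁻⁴ − 1.924 × 10⁻⁴ = 7.076 × 10⁻⁴, so Δρ ≈ 0.7267 kg m⁻³.
N² = (g/ρ₀)·Δρ/Δz = g·(Δρ/ρ₀)/Δz = 9.8 × 7.076 × 10⁻⁴ / 31 = 2.2369 × 10⁻⁴ s⁻².
N = √(2.2369 × 10⁻⁴) = 0.014956 rad s⁻¹ → T = 2π/N = 420.11 s = 7.0018 min ≈ 7.00 min.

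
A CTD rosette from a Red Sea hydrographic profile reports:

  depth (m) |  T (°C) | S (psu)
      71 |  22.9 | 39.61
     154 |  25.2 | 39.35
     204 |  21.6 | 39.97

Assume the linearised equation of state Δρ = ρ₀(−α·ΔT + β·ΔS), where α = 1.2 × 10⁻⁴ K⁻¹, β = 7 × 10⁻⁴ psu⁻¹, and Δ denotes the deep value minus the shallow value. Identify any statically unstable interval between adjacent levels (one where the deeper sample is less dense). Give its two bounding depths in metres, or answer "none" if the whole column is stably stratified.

Evaluate Δρ/ρ₀ = −αΔT + βΔS across each adjacent pair:
  71–154 m: −αΔT+βΔS = −(1.2 × 10⁻⁴)(+2.3)+(7 × 10⁻⁴)(-0.26) = -4.6 × 10⁻⁴ → UNSTABLE
  154–204 m: −αΔT+βΔS = −(1.2 × 10⁻⁴)(-3.6)+(7 × 10⁻⁴)(+0.62) = 8.7 × 10⁻⁴ → stable
The 71–154 m interval has Δρ < 0: lighter water underlies denser water.

71–154 m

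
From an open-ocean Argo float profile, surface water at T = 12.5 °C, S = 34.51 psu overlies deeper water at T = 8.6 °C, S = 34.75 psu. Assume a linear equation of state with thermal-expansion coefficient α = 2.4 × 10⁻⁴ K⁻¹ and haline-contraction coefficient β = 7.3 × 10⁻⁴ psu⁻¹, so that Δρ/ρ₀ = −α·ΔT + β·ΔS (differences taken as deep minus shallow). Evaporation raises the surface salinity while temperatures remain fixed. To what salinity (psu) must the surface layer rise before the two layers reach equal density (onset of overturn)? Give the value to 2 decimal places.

36.03 psu

Neutral buoyancy requires −α(T_deep − T_surf) + β(S_deep − S_surf′) = 0.
S_surf′ = S_deep − (α/β)·ΔT = 34.75 − (2.4 × 10⁻⁴/7.3 × 10⁻⁴)·(-3.9) = 36.0322 psu.
Increase required: 36.0322 − 34.51 = 1.5222 psu.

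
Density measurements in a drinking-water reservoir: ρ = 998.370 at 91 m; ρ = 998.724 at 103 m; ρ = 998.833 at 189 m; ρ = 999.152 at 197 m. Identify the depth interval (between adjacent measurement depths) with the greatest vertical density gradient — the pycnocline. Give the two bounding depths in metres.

Compute the density gradient over each adjacent pair:
  91–103 m: Δρ/Δz = 0.354/12 = 0.029 kg m⁻⁴
  103–189 m: Δρ/Δz = 0.109/86 = 1.3 × 10⁻³ kg m⁻⁴
  189–197 m: Δρ/Δz = 0.319/8 = 0.040 kg m⁻⁴
The largest gradient is in the 189–197 m interval — the pycnocline.

189–197 m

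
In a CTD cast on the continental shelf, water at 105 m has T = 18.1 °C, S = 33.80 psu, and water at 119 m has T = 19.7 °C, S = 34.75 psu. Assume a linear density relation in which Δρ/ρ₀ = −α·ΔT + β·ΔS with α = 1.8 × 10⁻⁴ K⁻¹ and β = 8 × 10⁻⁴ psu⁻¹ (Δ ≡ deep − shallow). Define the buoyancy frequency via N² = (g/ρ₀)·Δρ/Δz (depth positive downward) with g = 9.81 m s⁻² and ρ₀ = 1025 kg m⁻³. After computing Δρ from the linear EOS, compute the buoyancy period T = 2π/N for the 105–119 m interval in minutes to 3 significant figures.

ΔT = +1.6 K, ΔS = +0.95 psu (deep − shallow).
Δρ/ρ₀ = −αΔT + βΔS = -2.88 × 10⁻⁴ + 7.60 × 10⁻⁴ = 4.72 × 10⁻⁴, so Δρ ≈ 0.4838 kg m⁻³.
N² = (g/ρ₀)·Δρ/Δz = g·(Δρ/ρ₀)/Δz = 9.81 × 4.72 × 10⁻⁴ / 14 = 3.3074 × 10⁻⁴ s⁻².
N = √(3.3074 × 10⁻⁴) = 0.018186 rad s⁻¹ → T = 2π/N = 345.50 s = 5.7583 min ≈ 5.76 min.

5.76 min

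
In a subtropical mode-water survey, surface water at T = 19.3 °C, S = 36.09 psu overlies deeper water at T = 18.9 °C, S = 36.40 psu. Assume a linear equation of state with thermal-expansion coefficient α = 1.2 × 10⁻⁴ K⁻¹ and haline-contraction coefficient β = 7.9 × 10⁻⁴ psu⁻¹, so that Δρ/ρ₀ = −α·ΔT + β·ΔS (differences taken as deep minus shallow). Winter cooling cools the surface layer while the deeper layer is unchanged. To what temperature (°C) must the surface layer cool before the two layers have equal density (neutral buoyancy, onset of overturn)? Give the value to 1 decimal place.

16.9 °C

Neutral buoyancy requires Δρ = 0, i.e. −α(T_deep − T_surf′) + β(S_deep − S_surf) = 0.
T_surf′ = T_deep − (β/α)·ΔS = 18.9 − (7.9 × 10⁻⁴/1.2 × 10⁻⁴)·(+0.31) = 16.859 °C.
Cooling required: 19.3 − (16.859) = 2.441 °C.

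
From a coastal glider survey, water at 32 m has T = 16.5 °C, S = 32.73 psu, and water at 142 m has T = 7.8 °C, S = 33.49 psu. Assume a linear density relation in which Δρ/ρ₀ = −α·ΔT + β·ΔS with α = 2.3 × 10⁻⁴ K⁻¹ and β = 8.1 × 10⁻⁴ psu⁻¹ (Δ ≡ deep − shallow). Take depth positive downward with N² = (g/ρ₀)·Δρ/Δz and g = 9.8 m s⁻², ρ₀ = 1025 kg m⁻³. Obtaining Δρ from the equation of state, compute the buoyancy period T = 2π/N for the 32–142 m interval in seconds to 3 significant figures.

ΔT = -8.7 K, ΔS = +0.76 psu (deep − shallow).
Δρ/ρ₀ = −αΔT + βΔS = 2.001 × 10⁻³ + 6.156 × 10⁻⁴ = 2.6166 × 10⁻³, so Δρ ≈ 2.682 kg m⁻³.
N² = (g/ρ₀)·Δρ/Δz = g·(Δρ/ρ₀)/Δz = 9.8 × 2.6166 × 10⁻³ / 110 = 2.3312 × 10⁻⁴ s⁻².
N = √(2.3312 × 10⁻⁴) = 0.015268 rad s⁻¹ → T = 2π/N = 411.53 s ≈ 412 s.

412 s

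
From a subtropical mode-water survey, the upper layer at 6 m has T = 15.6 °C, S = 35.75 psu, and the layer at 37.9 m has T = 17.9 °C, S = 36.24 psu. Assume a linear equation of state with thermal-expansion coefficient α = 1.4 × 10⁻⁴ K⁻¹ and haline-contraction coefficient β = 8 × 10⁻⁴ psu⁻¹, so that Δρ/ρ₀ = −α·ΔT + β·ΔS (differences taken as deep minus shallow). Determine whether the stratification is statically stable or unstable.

ΔT = 17.9 − 15.6 = +2.3 K and ΔS = 36.24 − 35.75 = +0.49 psu (deep − shallow).
−αΔT = -3.22 × 10⁻⁴; βΔS = 3.92 × 10⁻⁴; sum Δρ/ρ₀ = 7.00 × 10⁻⁵.
Δρ/ρ₀ > 0, so Δρ > 0: deeper water is denser → statically stable.

stable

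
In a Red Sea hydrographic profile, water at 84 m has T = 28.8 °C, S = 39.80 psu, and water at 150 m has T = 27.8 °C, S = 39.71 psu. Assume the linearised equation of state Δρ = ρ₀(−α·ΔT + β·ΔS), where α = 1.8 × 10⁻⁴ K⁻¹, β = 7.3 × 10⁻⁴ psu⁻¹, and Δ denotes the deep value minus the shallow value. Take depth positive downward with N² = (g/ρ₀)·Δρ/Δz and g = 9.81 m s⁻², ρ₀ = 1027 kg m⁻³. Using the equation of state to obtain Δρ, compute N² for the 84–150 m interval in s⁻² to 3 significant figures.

ΔT = -1.0 K, ΔS = -0.09 psu (deep − shallow).
Δρ/ρ₀ = −αΔT + βΔS = 1.80 × 10⁻⁴ − 6.57 × 10⁻⁵ = 1.143 × 10⁻⁴, so Δρ ≈ 0.1174 kg m⁻³.
N² = (g/ρ₀)·Δρ/Δz = g·(Δρ/ρ₀)/Δz = 9.81 × 1.143 × 10⁻⁴ / 66 = 1.6989 × 10⁻⁵ s⁻² ≈ 1.70 × 10⁻⁵ s⁻².

1.70 × 10⁻⁵ s⁻²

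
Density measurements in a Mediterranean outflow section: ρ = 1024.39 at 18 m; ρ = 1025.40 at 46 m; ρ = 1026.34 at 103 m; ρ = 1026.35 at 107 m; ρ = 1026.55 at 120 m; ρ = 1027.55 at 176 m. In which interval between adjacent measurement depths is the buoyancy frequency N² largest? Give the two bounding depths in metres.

18–46 m

Compute the density gradient over each adjacent pair:
  18–46 m: Δρ/Δz = 1.01/28 = 0.036 kg m⁻⁴
  46–103 m: Δρ/Δz = 0.94/57 = 0.016 kg m⁻⁴
  103–107 m: Δρ/Δz = 0.01/4 = 2.5 × 10⁻³ kg m⁻⁴
  107–120 m: Δρ/Δz = 0.20/13 = 0.015 kg m⁻⁴
  120–176 m: Δρ/Δz = 1.00/56 = 0.018 kg m⁻⁴
The largest gradient is in the 18–46 m interval — the pycnocline.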